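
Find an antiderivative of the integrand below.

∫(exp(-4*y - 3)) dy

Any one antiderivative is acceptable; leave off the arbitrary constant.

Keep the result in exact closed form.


Answer: -exp(-4*y - 3)/4.


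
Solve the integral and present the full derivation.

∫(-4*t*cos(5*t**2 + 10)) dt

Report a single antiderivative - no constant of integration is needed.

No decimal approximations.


Step 1. Substitute u = t**2 + 2, turning ∫(-4*t*cos(5*t**2 + 10)) dt into ∫(-2*cos(5*u)) du: now ∫(-2*cos(5*u)) du.
Step 2. Evaluate the standard form: now -2*sin(5*u)/5.
Step 3. Substitute back u = t**2 + 2: now -2*sin(5*t**2 + 10)/5.
Answer: -2*sin(5*t**2 + 10)/5.


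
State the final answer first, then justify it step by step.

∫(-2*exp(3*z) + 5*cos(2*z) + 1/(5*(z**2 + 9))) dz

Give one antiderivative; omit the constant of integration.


The answer is -2*exp(3*z)/3 + 5*sin(2*z)/2 + atan(z/3)/15.
Step 1. Rewrite: now ∫(1/(5*(z**2 + 9))) dz + ∫(-2*exp(3*z)) dz + ∫(5*cos(2*z)) dz.
Step 2. Evaluate the standard form: now -2*exp(3*z)/3 + ∫(1/(5*(z**2 + 9))) dz + ∫(5*cos(2*z)) dz.
Step 3. Evaluate the standard form: now -2*exp(3*z)/3 + 5*sin(2*z)/2 + ∫(1/(5*(z**2 + 9))) dz.
Step 4. Evaluate the standard form: now -2*exp(3*z)/3 + 5*sin(2*z)/2 + atan(z/3)/15.
Answer: -2*exp(3*z)/3 + 5*sin(2*z)/2 + atan(z/3)/15.


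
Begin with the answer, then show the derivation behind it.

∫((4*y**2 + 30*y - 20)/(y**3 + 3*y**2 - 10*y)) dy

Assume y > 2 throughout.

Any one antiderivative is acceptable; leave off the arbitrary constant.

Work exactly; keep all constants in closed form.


The answer is 2*log(y) + 4*log(y - 2) - 2*log(y + 5).
Step 1. Decompose ∫((4*y**2 + 30*y - 20)/(y**3 + 3*y**2 - 10*y)) dy by partial fractions, (4*y**2 + 30*y - 20)/(y**3 + 3*y**2 - 10*y) = -2/(y + 5) + 4/(y - 2) + 2/y: now ∫(2/y) dy + ∫(4/(y - 2)) dy + ∫(-2/(y + 5)) dy.
Step 2. Evaluate the standard form [assuming y > 2]: now 4*log(y - 2) + ∫(2/y) dy + ∫(-2/(y + 5)) dy.
Step 3. Evaluate the standard form [assuming y > 0]: now 2*log(y) + 4*log(y - 2) + ∫(-2/(y + 5)) dy.
Step 4. Evaluate the standard form [assuming y > -5]: now 2*log(y) + 4*log(y - 2) - 2*log(y + 5).
Answer: 2*log(y) + 4*log(y - 2) - 2*log(y + 5).


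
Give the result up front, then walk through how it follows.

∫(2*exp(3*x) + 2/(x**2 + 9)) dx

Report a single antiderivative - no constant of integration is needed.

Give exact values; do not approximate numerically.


The answer is 2*exp(3*x)/3 + 2*atan(x/3)/3.
Step 1. Rewrite: now ∫(2/(x**2 + 9)) dx + ∫(2*exp(3*x)) dx.
Step 2. Evaluate the standard form: now 2*atan(x/3)/3 + ∫(2*exp(3*x)) dx.
Step 3. Evaluate the standard form: now 2*exp(3*x)/3 + 2*atan(x/3)/3.
Answer: 2*exp(3*x)/3 + 2*atan(x/3)/3.


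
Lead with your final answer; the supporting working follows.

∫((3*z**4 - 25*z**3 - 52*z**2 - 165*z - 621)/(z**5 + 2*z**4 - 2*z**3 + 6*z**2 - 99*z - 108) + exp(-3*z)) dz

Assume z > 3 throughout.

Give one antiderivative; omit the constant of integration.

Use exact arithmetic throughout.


The answer is -4*log(z - 3) + 4*log(z + 1) + 3*log(z + 4) - atan(z/3) - exp(-3*z)/3.
Step 1. Rewrite: now ∫((3*z**4 - 25*z**3 - 52*z**2 - 165*z - 621)/(z**5 + 2*z**4 - 2*z**3 + 6*z**2 - 99*z - 108)) dz + ∫(exp(-3*z)) dz.
Step 2. Decompose ∫((3*z**4 - 25*z**3 - 52*z**2 - 165*z - 621)/(z**5 + 2*z**4 - 2*z**3 + 6*z**2 - 99*z - 108)) dz by partial fractions, (3*z**4 - 25*z**3 - 52*z**2 - 165*z - 621)/(z**5 + 2*z**4 - 2*z**3 + 6*z**2 - 99*z - 108) = -3/(z**2 + 9) + 3/(z + 4) + 4/(z + 1) - 4/(z - 3): now ∫(-4/(z - 3)) dz + ∫(4/(z + 1)) dz + ∫(3/(z + 4)) dz + ∫(-3/(z**2 + 9)) dz + ∫(exp(-3*z)) dz.
Step 3. Evaluate the standard form [assuming z > 3]: now -4*log(z - 3) + ∫(4/(z + 1)) dz + ∫(3/(z + 4)) dz + ∫(-3/(z**2 + 9)) dz + ∫(exp(-3*z)) dz.
Step 4. Evaluate the standard form [assuming z > -4]: now -4*log(z - 3) + 3*log(z + 4) + ∫(4/(z + 1)) dz + ∫(-3/(z**2 + 9)) dz + ∫(exp(-3*z)) dz.
Step 5. Evaluate the standard form [assuming z > -1]: now -4*log(z - 3) + 4*log(z + 1) + 3*log(z + 4) + ∫(-3/(z**2 + 9)) dz + ∫(exp(-3*z)) dz.
Step 6. Evaluate the standard form: now -4*log(z - 3) + 4*log(z + 1) + 3*log(z + 4) - atan(z/3) + ∫(exp(-3*z)) dz.
Step 7. Evaluate the standard form: now -4*log(z - 3) + 4*log(z + 1) + 3*log(z + 4) - atan(z/3) - exp(-3*z)/3.
Answer: -4*log(z - 3) + 4*log(z + 1) + 3*log(z + 4) - atan(z/3) - exp(-3*z)/3.


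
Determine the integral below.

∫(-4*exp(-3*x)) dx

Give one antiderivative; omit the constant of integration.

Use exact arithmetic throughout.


Answer: 4*exp(-3*x)/3.


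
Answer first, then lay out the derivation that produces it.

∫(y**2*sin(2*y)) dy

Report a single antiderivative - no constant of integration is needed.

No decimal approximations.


The answer is -y**2*cos(2*y)/2 + y*sin(2*y)/2 + cos(2*y)/4.
Step 1. Integrate ∫(y**2*sin(2*y)) dy by parts with u = y**2, dv = (sin(2*y)) dy, so v = -cos(2*y)/2: now -y**2*cos(2*y)/2 + ∫(y*cos(2*y)) dy.
Step 2. Integrate ∫(y*cos(2*y)) dy by parts with u = y, dv = (cos(2*y)) dy, so v = sin(2*y)/2: now -y**2*cos(2*y)/2 + y*sin(2*y)/2 + ∫(-sin(2*y)/2) dy.
Step 3. Evaluate the standard form: now -y**2*cos(2*y)/2 + y*sin(2*y)/2 + cos(2*y)/4.
Answer: -y**2*cos(2*y)/2 + y*sin(2*y)/2 + cos(2*y)/4.


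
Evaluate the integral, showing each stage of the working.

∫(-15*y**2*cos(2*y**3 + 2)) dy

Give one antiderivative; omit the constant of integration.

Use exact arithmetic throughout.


Step 1. Substitute u = y**3 + 1, turning ∫(-15*y**2*cos(2*y**3 + 2)) dy into ∫(-5*cos(2*u)) du: now ∫(-5*cos(2*u)) du.
Step 2. Evaluate the standard form: now -5*sin(2*u)/2.
Step 3. Substitute back u = y**3 + 1: now -5*sin(2*y**3 + 2)/2.
Answer: -5*sin(2*y**3 + 2)/2.


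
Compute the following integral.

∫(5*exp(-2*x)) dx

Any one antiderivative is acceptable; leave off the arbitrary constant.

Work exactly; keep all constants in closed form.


Answer: -5*exp(-2*x)/2.


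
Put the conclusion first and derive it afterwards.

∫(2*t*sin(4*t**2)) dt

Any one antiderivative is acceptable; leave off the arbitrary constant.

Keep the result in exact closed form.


The answer is -cos(4*t**2)/4.
Step 1. Substitute u = t**2, turning ∫(2*t*sin(4*t**2)) dt into ∫(sin(4*u)) du: now ∫(sin(4*u)) du.
Step 2. Evaluate the standard form: now -cos(4*u)/4.
Step 3. Substitute back u = t**2: now -cos(4*t**2)/4.
Answer: -cos(4*t**2)/4.


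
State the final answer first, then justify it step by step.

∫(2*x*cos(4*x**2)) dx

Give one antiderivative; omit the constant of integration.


The answer is sin(4*x**2)/4.
Step 1. Substitute u = x**2, turning ∫(2*x*cos(4*x**2)) dx into ∫(cos(4*u)) du: now ∫(cos(4*u)) du.
Step 2. Evaluate the standard form: now sin(4*u)/4.
Step 3. Substitute back u = x**2: now sin(4*x**2)/4.
Answer: sin(4*x**2)/4.


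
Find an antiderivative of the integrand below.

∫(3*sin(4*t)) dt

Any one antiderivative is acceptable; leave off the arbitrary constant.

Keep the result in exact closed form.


Answer: -3*cos(4*t)/4.


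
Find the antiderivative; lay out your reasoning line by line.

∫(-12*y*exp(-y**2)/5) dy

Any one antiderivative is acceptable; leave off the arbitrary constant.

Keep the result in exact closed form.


Step 1. Substitute u = y**2, turning ∫(-12*y*exp(-y**2)/5) dy into ∫(-6*exp(-u)/5) du: now ∫(-6*exp(-u)/5) du.
Step 2. Evaluate the standard form: now 6*exp(-u)/5.
Step 3. Substitute back u = y**2: now 6*exp(-y**2)/5.
Answer: 6*exp(-y**2)/5.


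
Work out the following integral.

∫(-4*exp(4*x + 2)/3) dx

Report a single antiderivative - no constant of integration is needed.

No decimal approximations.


Answer: -exp(4*x + 2)/3.


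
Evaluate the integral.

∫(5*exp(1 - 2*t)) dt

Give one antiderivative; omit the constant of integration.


Answer: -5*exp(1 - 2*t)/2.


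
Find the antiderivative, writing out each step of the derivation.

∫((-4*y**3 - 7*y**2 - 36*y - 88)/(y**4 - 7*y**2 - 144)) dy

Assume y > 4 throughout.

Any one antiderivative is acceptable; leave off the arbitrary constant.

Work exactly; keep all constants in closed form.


Step 1. Decompose ∫((-4*y**3 - 7*y**2 - 36*y - 88)/(y**4 - 7*y**2 - 144)) dy by partial fractions, (-4*y**3 - 7*y**2 - 36*y - 88)/(y**4 - 7*y**2 - 144) = 1/(y**2 + 9) - 1/(y + 4) - 3/(y - 4): now ∫(-3/(y - 4)) dy + ∫(-1/(y + 4)) dy + ∫(1/(y**2 + 9)) dy.
Step 2. Evaluate the standard form [assuming y > 4]: now -3*log(y - 4) + ∫(-1/(y + 4)) dy + ∫(1/(y**2 + 9)) dy.
Step 3. Evaluate the standard form [assuming y > -4]: now -3*log(y - 4) - log(y + 4) + ∫(1/(y**2 + 9)) dy.
Step 4. Evaluate the standard form: now -3*log(y - 4) - log(y + 4) + atan(y/3)/3.
Answer: -3*log(y - 4) - log(y + 4) + atan(y/3)/3.


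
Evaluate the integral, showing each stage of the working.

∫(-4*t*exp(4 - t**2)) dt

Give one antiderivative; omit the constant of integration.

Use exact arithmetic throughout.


Step 1. Substitute u = t**2 - 4, turning ∫(-4*t*exp(4 - t**2)) dt into ∫(-2*exp(-u)) du: now ∫(-2*exp(-u)) du.
Step 2. Evaluate the standard form: now 2*exp(-u).
Step 3. Substitute back u = t**2 - 4: now 2*exp(4 - t**2).
Answer: 2*exp(4 - t**2).


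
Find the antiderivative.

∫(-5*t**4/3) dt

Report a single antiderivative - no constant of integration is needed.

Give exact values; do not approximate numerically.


Answer: -t**5/3.


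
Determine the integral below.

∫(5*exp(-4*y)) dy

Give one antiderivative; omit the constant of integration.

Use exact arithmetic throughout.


Answer: -5*exp(-4*y)/4.


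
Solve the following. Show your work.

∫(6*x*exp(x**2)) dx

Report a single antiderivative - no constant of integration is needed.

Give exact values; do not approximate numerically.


Step 1. Substitute u = x**2, turning ∫(6*x*exp(x**2)) dx into ∫(3*exp(u)) du: now ∫(3*exp(u)) du.
Step 2. Evaluate the standard form: now 3*exp(u).
Step 3. Substitute back u = x**2: now 3*exp(x**2).
Answer: 3*exp(x**2).


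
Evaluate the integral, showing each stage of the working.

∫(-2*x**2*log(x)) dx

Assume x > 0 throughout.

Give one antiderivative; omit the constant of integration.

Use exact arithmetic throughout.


Step 1. Integrate ∫(-2*x**2*log(x)) dx by parts with u = log(x), dv = (-2*x**2) dx, so v = -2*x**3/3 [assuming x > 0]: now -2*x**3*log(x)/3 + ∫(2*x**2/3) dx.
Step 2. Evaluate the standard form: now -2*x**3*log(x)/3 + 2*x**3/9.
Answer: -2*x**3*log(x)/3 + 2*x**3/9.


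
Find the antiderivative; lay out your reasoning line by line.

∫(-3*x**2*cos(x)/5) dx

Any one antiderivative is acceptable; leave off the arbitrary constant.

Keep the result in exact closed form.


Step 1. Integrate ∫(-3*x**2*cos(x)/5) dx by parts with u = x**2, dv = (-3*cos(x)/5) dx, so v = -3*sin(x)/5: now -3*x**2*sin(x)/5 + ∫(6*x*sin(x)/5) dx.
Step 2. Integrate ∫(6*x*sin(x)/5) dx by parts with u = x, dv = (6*sin(x)/5) dx, so v = -6*cos(x)/5: now -3*x**2*sin(x)/5 - 6*x*cos(x)/5 + ∫(6*cos(x)/5) dx.
Step 3. Evaluate the standard form: now -3*x**2*sin(x)/5 - 6*x*cos(x)/5 + 6*sin(x)/5.
Answer: -3*x**2*sin(x)/5 - 6*x*cos(x)/5 + 6*sin(x)/5.


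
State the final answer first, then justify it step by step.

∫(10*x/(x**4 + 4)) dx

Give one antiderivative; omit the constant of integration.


The answer is 5*atan(x**2/2)/2.
Step 1. Substitute u = x**2, turning ∫(10*x/(x**4 + 4)) dx into ∫(5/(u**2 + 4)) du: now ∫(5/(u**2 + 4)) du.
Step 2. Evaluate the standard form: now 5*atan(u/2)/2.
Step 3. Substitute back u = x**2: now 5*atan(x**2/2)/2.
Answer: 5*atan(x**2/2)/2.


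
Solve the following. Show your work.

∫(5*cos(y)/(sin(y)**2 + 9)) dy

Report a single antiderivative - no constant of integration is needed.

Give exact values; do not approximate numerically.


Step 1. Substitute u = sin(y), turning ∫(5*cos(y)/(sin(y)**2 + 9)) dy into ∫(5/(u**2 + 9)) du: now ∫(5/(u**2 + 9)) du.
Step 2. Evaluate the standard form: now 5*atan(u/3)/3.
Step 3. Substitute back u = sin(y): now 5*atan(sin(y)/3)/3.
Answer: 5*atan(sin(y)/3)/3.


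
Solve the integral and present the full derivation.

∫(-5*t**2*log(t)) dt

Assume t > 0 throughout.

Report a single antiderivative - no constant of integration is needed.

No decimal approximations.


Step 1. Integrate ∫(-5*t**2*log(t)) dt by parts with u = log(t), dv = (-5*t**2) dt, so v = -5*t**3/3 [assuming t > 0]: now -5*t**3*log(t)/3 + ∫(5*t**2/3) dt.
Step 2. Evaluate the standard form: now -5*t**3*log(t)/3 + 5*t**3/9.
Answer: -5*t**3*log(t)/3 + 5*t**3/9.


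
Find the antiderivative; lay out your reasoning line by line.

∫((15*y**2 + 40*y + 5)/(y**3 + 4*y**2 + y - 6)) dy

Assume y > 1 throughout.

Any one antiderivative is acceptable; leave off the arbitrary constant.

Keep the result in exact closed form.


Step 1. Decompose ∫((15*y**2 + 40*y + 5)/(y**3 + 4*y**2 + y - 6)) dy by partial fractions, (15*y**2 + 40*y + 5)/(y**3 + 4*y**2 + y - 6) = 5/(y + 3) + 5/(y + 2) + 5/(y - 1): now ∫(5/(y - 1)) dy + ∫(5/(y + 2)) dy + ∫(5/(y + 3)) dy.
Step 2. Evaluate the standard form [assuming y > -3]: now 5*log(y + 3) + ∫(5/(y - 1)) dy + ∫(5/(y + 2)) dy.
Step 3. Evaluate the standard form [assuming y > -2]: now 5*log(y + 2) + 5*log(y + 3) + ∫(5/(y - 1)) dy.
Step 4. Evaluate the standard form [assuming y > 1]: now 5*log(y - 1) + 5*log(y + 2) + 5*log(y + 3).
Answer: 5*log(y - 1) + 5*log(y + 2) + 5*log(y + 3).


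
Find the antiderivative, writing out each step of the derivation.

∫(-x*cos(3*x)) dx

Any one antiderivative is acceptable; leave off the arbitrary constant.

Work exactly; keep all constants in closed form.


Step 1. Integrate ∫(-x*cos(3*x)) dx by parts with u = x, dv = (-cos(3*x)) dx, so v = -sin(3*x)/3: now -x*sin(3*x)/3 + ∫(sin(3*x)/3) dx.
Step 2. Evaluate the standard form: now -x*sin(3*x)/3 - cos(3*x)/9.
Answer: -x*sin(3*x)/3 - cos(3*x)/9.


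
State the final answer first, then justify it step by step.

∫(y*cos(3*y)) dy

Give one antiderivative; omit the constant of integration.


The answer is y*sin(3*y)/3 + cos(3*y)/9.
Step 1. Integrate ∫(y*cos(3*y)) dy by parts with u = y, dv = (cos(3*y)) dy, so v = sin(3*y)/3: now y*sin(3*y)/3 + ∫(-sin(3*y)/3) dy.
Step 2. Evaluate the standard form: now y*sin(3*y)/3 + cos(3*y)/9.
Answer: y*sin(3*y)/3 + cos(3*y)/9.


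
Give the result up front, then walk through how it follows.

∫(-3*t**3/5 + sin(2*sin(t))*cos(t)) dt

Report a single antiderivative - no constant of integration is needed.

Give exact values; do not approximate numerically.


The answer is -3*t**4/20 - cos(2*sin(t))/2.
Step 1. Rewrite: now ∫(-3*t**3/5) dt + ∫(sin(2*sin(t))*cos(t)) dt.
Step 2. Evaluate the standard form: now -3*t**4/20 + ∫(sin(2*sin(t))*cos(t)) dt.
Step 3. Substitute u = sin(t), turning ∫(sin(2*sin(t))*cos(t)) dt into ∫(sin(2*u)) du: now -3*t**4/20 + ∫(sin(2*u)) du.
Step 4. Evaluate the standard form: now -3*t**4/20 - cos(2*u)/2.
Step 5. Substitute back u = sin(t): now -3*t**4/20 - cos(2*sin(t))/2.
Answer: -3*t**4/20 - cos(2*sin(t))/2.


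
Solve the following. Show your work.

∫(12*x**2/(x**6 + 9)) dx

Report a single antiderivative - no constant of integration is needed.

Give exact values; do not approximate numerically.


Step 1. Substitute u = x**3, turning ∫(12*x**2/(x**6 + 9)) dx into ∫(4/(u**2 + 9)) du: now ∫(4/(u**2 + 9)) du.
Step 2. Evaluate the standard form: now 4*atan(u/3)/3.
Step 3. Substitute back u = x**3: now 4*atan(x**3/3)/3.
Answer: 4*atan(x**3/3)/3.


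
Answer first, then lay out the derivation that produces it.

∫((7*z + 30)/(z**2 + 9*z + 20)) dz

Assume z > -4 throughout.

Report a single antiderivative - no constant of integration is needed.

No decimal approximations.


The answer is 2*log(z + 4) + 5*log(z + 5).
Step 1. Decompose ∫((7*z + 30)/(z**2 + 9*z + 20)) dz by partial fractions, (7*z + 30)/(z**2 + 9*z + 20) = 5/(z + 5) + 2/(z + 4): now ∫(2/(z + 4)) dz + ∫(5/(z + 5)) dz.
Step 2. Evaluate the standard form [assuming z > -5]: now 5*log(z + 5) + ∫(2/(z + 4)) dz.
Step 3. Evaluate the standard form [assuming z > -4]: now 2*log(z + 4) + 5*log(z + 5).
Answer: 2*log(z + 4) + 5*log(z + 5).


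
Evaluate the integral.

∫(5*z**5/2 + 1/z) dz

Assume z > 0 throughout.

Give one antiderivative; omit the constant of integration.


Answer: 5*z**6/12 + log(z).


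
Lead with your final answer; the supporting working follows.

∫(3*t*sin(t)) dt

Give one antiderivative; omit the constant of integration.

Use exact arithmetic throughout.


The answer is -3*t*cos(t) + 3*sin(t).
Step 1. Integrate ∫(3*t*sin(t)) dt by parts with u = t, dv = (3*sin(t)) dt, so v = -3*cos(t): now -3*t*cos(t) + ∫(3*cos(t)) dt.
Step 2. Evaluate the standard form: now -3*t*cos(t) + 3*sin(t).
Answer: -3*t*cos(t) + 3*sin(t).


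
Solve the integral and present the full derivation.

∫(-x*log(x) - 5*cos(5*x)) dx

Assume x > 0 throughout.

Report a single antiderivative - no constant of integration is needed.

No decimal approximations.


Step 1. Rewrite: now ∫(-x*log(x)) dx + ∫(-5*cos(5*x)) dx.
Step 2. Integrate ∫(-x*log(x)) dx by parts with u = log(x), dv = (-x) dx, so v = -x**2/2 [assuming x > 0]: now -x**2*log(x)/2 + ∫(x/2) dx + ∫(-5*cos(5*x)) dx.
Step 3. Evaluate the standard form: now -x**2*log(x)/2 + x**2/4 + ∫(-5*cos(5*x)) dx.
Step 4. Evaluate the standard form: now -x**2*log(x)/2 + x**2/4 - sin(5*x).
Answer: -x**2*log(x)/2 + x**2/4 - sin(5*x).


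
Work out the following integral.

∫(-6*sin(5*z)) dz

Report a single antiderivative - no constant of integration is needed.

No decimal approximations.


Answer: 6*cos(5*z)/5.


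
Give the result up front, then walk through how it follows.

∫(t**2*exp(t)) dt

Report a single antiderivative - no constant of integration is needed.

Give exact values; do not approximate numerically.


The answer is t**2*exp(t) - 2*t*exp(t) + 2*exp(t).
Step 1. Integrate ∫(t**2*exp(t)) dt by parts with u = t**2, dv = (exp(t)) dt, so v = exp(t): now t**2*exp(t) + ∫(-2*t*exp(t)) dt.
Step 2. Integrate ∫(-2*t*exp(t)) dt by parts with u = t, dv = (-2*exp(t)) dt, so v = -2*exp(t): now t**2*exp(t) - 2*t*exp(t) + ∫(2*exp(t)) dt.
Step 3. Evaluate the standard form: now t**2*exp(t) - 2*t*exp(t) + 2*exp(t).
Answer: t**2*exp(t) - 2*t*exp(t) + 2*exp(t).


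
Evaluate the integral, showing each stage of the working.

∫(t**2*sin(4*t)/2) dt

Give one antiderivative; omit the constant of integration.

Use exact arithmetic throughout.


Step 1. Integrate ∫(t**2*sin(4*t)/2) dt by parts with u = t**2, dv = (sin(4*t)/2) dt, so v = -cos(4*t)/8: now -t**2*cos(4*t)/8 + ∫(t*cos(4*t)/4) dt.
Step 2. Integrate ∫(t*cos(4*t)/4) dt by parts with u = t, dv = (cos(4*t)/4) dt, so v = sin(4*t)/16: now -t**2*cos(4*t)/8 + t*sin(4*t)/16 + ∫(-sin(4*t)/16) dt.
Step 3. Evaluate the standard form: now -t**2*cos(4*t)/8 + t*sin(4*t)/16 + cos(4*t)/64.
Answer: -t**2*cos(4*t)/8 + t*sin(4*t)/16 + cos(4*t)/64.


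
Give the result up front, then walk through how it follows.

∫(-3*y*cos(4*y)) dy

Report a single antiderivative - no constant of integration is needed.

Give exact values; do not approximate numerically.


The answer is -3*y*sin(4*y)/4 - 3*cos(4*y)/16.
Step 1. Integrate ∫(-3*y*cos(4*y)) dy by parts with u = y, dv = (-3*cos(4*y)) dy, so v = -3*sin(4*y)/4: now -3*y*sin(4*y)/4 + ∫(3*sin(4*y)/4) dy.
Step 2. Evaluate the standard form: now -3*y*sin(4*y)/4 - 3*cos(4*y)/16.
Answer: -3*y*sin(4*y)/4 - 3*cos(4*y)/16.


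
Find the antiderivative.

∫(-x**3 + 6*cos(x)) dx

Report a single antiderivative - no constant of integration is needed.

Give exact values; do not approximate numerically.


Answer: -x**4/4 + 6*sin(x).


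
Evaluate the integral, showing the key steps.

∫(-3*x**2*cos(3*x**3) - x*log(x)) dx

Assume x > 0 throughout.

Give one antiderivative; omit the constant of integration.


Step 1. Rewrite: now ∫(-x*log(x)) dx + ∫(-3*x**2*cos(3*x**3)) dx.
Step 2. Integrate ∫(-x*log(x)) dx by parts with u = log(x), dv = (-x) dx, so v = -x**2/2 [assuming x > 0]: now -x**2*log(x)/2 + ∫(x/2) dx + ∫(-3*x**2*cos(3*x**3)) dx.
Step 3. Evaluate the standard form: now -x**2*log(x)/2 + x**2/4 + ∫(-3*x**2*cos(3*x**3)) dx.
Step 4. Substitute u = x**3, turning ∫(-3*x**2*cos(3*x**3)) dx into ∫(-cos(3*u)) du: now -x**2*log(x)/2 + x**2/4 + ∫(-cos(3*u)) du.
Step 5. Evaluate the standard form: now -x**2*log(x)/2 + x**2/4 - sin(3*u)/3.
Step 6. Substitute back u = x**3: now -x**2*log(x)/2 + x**2/4 - sin(3*x**3)/3.
Answer: -x**2*log(x)/2 + x**2/4 - sin(3*x**3)/3.


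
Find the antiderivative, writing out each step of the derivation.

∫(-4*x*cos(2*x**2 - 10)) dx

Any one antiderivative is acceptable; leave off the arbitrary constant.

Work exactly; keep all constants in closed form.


Step 1. Substitute u = x**2 - 5, turning ∫(-4*x*cos(2*x**2 - 10)) dx into ∫(-2*cos(2*u)) du: now ∫(-2*cos(2*u)) du.
Step 2. Evaluate the standard form: now -sin(2*u).
Step 3. Substitute back u = x**2 - 5: now -sin(2*x**2 - 10).
Answer: -sin(2*x**2 - 10).


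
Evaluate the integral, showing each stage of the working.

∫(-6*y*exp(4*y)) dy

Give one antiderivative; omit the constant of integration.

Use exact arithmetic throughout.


Step 1. Integrate ∫(-6*y*exp(4*y)) dy by parts with u = y, dv = (-6*exp(4*y)) dy, so v = -3*exp(4*y)/2: now -3*y*exp(4*y)/2 + ∫(3*exp(4*y)/2) dy.
Step 2. Evaluate the standard form: now -3*y*exp(4*y)/2 + 3*exp(4*y)/8.
Answer: -3*y*exp(4*y)/2 + 3*exp(4*y)/8.


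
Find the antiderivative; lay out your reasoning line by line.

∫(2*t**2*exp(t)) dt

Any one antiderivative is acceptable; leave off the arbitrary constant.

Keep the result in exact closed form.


Step 1. Integrate ∫(2*t**2*exp(t)) dt by parts with u = t**2, dv = (2*exp(t)) dt, so v = 2*exp(t): now 2*t**2*exp(t) + ∫(-4*t*exp(t)) dt.
Step 2. Integrate ∫(-4*t*exp(t)) dt by parts with u = t, dv = (-4*exp(t)) dt, so v = -4*exp(t): now 2*t**2*exp(t) - 4*t*exp(t) + ∫(4*exp(t)) dt.
Step 3. Evaluate the standard form: now 2*t**2*exp(t) - 4*t*exp(t) + 4*exp(t).
Answer: 2*t**2*exp(t) - 4*t*exp(t) + 4*exp(t).


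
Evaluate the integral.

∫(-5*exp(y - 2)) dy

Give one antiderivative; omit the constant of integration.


Answer: -5*exp(y - 2).


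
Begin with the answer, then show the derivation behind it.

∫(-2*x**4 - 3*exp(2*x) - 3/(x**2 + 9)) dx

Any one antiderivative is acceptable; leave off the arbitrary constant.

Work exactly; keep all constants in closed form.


The answer is -2*x**5/5 - 3*exp(2*x)/2 - atan(x/3).
Step 1. Rewrite: now ∫(-2*x**4) dx + ∫(-3/(x**2 + 9)) dx + ∫(-3*exp(2*x)) dx.
Step 2. Evaluate the standard form: now -atan(x/3) + ∫(-2*x**4) dx + ∫(-3*exp(2*x)) dx.
Step 3. Evaluate the standard form: now -3*exp(2*x)/2 - atan(x/3) + ∫(-2*x**4) dx.
Step 4. Evaluate the standard form: now -2*x**5/5 - 3*exp(2*x)/2 - atan(x/3).
Answer: -2*x**5/5 - 3*exp(2*x)/2 - atan(x/3).


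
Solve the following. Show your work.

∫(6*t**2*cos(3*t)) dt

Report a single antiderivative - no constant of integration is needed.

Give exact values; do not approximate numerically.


Step 1. Integrate ∫(6*t**2*cos(3*t)) dt by parts with u = t**2, dv = (6*cos(3*t)) dt, so v = 2*sin(3*t): now 2*t**2*sin(3*t) + ∫(-4*t*sin(3*t)) dt.
Step 2. Integrate ∫(-4*t*sin(3*t)) dt by parts with u = t, dv = (-4*sin(3*t)) dt, so v = 4*cos(3*t)/3: now 2*t**2*sin(3*t) + 4*t*cos(3*t)/3 + ∫(-4*cos(3*t)/3) dt.
Step 3. Evaluate the standard form: now 2*t**2*sin(3*t) + 4*t*cos(3*t)/3 - 4*sin(3*t)/9.
Answer: 2*t**2*sin(3*t) + 4*t*cos(3*t)/3 - 4*sin(3*t)/9.


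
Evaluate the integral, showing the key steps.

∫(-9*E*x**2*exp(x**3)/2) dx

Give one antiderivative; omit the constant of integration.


Step 1. Substitute u = x**3 + 1, turning ∫(-9*E*x**2*exp(x**3)/2) dx into ∫(-3*exp(u)/2) du: now ∫(-3*exp(u)/2) du.
Step 2. Evaluate the standard form: now -3*exp(u)/2.
Step 3. Substitute back u = x**3 + 1: now -3*exp(x**3 + 1)/2.
Answer: -3*exp(x**3 + 1)/2.


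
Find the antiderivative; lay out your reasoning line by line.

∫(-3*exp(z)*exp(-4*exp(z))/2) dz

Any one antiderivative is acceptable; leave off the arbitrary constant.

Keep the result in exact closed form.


Step 1. Substitute u = exp(z), turning ∫(-3*exp(z)*exp(-4*exp(z))/2) dz into ∫(-3*exp(-4*u)/2) du: now ∫(-3*exp(-4*u)/2) du.
Step 2. Evaluate the standard form: now 3*exp(-4*u)/8.
Step 3. Substitute back u = exp(z): now 3*exp(-4*exp(z))/8.
Answer: 3*exp(-4*exp(z))/8.


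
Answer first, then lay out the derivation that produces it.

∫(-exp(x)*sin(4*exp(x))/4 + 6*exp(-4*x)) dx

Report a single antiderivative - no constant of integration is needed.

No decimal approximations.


The answer is cos(4*exp(x))/16 - 3*exp(-4*x)/2.
Step 1. Rewrite: now ∫(-exp(x)*sin(4*exp(x))/4) dx + ∫(6*exp(-4*x)) dx.
Step 2. Evaluate the standard form: now ∫(-exp(x)*sin(4*exp(x))/4) dx - 3*exp(-4*x)/2.
Step 3. Substitute u = exp(x), turning ∫(-exp(x)*sin(4*exp(x))/4) dx into ∫(-sin(4*u)/4) du: now ∫(-sin(4*u)/4) du - 3*exp(-4*x)/2.
Step 4. Evaluate the standard form: now cos(4*u)/16 - 3*exp(-4*x)/2.
Step 5. Substitute back u = exp(x): now cos(4*exp(x))/16 - 3*exp(-4*x)/2.
Answer: cos(4*exp(x))/16 - 3*exp(-4*x)/2.


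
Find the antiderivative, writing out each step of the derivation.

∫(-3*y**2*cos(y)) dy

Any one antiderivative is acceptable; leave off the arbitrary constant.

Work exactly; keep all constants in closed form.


Step 1. Integrate ∫(-3*y**2*cos(y)) dy by parts with u = y**2, dv = (-3*cos(y)) dy, so v = -3*sin(y): now -3*y**2*sin(y) + ∫(6*y*sin(y)) dy.
Step 2. Integrate ∫(6*y*sin(y)) dy by parts with u = y, dv = (6*sin(y)) dy, so v = -6*cos(y): now -3*y**2*sin(y) - 6*y*cos(y) + ∫(6*cos(y)) dy.
Step 3. Evaluate the standard form: now -3*y**2*sin(y) - 6*y*cos(y) + 6*sin(y).
Answer: -3*y**2*sin(y) - 6*y*cos(y) + 6*sin(y).


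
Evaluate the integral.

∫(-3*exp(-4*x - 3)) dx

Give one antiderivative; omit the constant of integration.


Answer: 3*exp(-4*x - 3)/4.


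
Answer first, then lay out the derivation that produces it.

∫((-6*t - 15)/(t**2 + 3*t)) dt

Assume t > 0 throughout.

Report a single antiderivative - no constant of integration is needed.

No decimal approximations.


The answer is -5*log(t) - log(t + 3).
Step 1. Decompose ∫((-6*t - 15)/(t**2 + 3*t)) dt by partial fractions, (-6*t - 15)/(t**2 + 3*t) = -1/(t + 3) - 5/t: now ∫(-5/t) dt + ∫(-1/(t + 3)) dt.
Step 2. Evaluate the standard form [assuming t > 0]: now -5*log(t) + ∫(-1/(t + 3)) dt.
Step 3. Evaluate the standard form [assuming t > -3]: now -5*log(t) - log(t + 3).
Answer: -5*log(t) - log(t + 3).


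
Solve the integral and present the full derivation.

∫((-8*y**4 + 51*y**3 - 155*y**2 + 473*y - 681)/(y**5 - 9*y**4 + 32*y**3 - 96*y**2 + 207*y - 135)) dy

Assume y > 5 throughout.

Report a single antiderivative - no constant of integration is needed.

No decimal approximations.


Step 1. Decompose ∫((-8*y**4 + 51*y**3 - 155*y**2 + 473*y - 681)/(y**5 - 9*y**4 + 32*y**3 - 96*y**2 + 207*y - 135)) dy by partial fractions, (-8*y**4 + 51*y**3 - 155*y**2 + 473*y - 681)/(y**5 - 9*y**4 + 32*y**3 - 96*y**2 + 207*y - 135) = 1/(y**2 + 9) - 4/(y - 1) - 1/(y - 3) - 3/(y - 5): now ∫(-3/(y - 5)) dy + ∫(-1/(y - 3)) dy + ∫(-4/(y - 1)) dy + ∫(1/(y**2 + 9)) dy.
Step 2. Evaluate the standard form [assuming y > 1]: now -4*log(y - 1) + ∫(-3/(y - 5)) dy + ∫(-1/(y - 3)) dy + ∫(1/(y**2 + 9)) dy.
Step 3. Evaluate the standard form [assuming y > 3]: now -log(y - 3) - 4*log(y - 1) + ∫(-3/(y - 5)) dy + ∫(1/(y**2 + 9)) dy.
Step 4. Evaluate the standard form [assuming y > 5]: now -3*log(y - 5) - log(y - 3) - 4*log(y - 1) + ∫(1/(y**2 + 9)) dy.
Step 5. Evaluate the standard form: now -3*log(y - 5) - log(y - 3) - 4*log(y - 1) + atan(y/3)/3.
Answer: -3*log(y - 5) - log(y - 3) - 4*log(y - 1) + atan(y/3)/3.


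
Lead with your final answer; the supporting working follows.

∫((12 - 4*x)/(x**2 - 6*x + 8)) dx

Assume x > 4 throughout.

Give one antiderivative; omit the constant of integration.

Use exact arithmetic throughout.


The answer is -2*log(x - 4) - 2*log(x - 2).
Step 1. Decompose ∫((12 - 4*x)/(x**2 - 6*x + 8)) dx by partial fractions, (12 - 4*x)/(x**2 - 6*x + 8) = -2/(x - 2) - 2/(x - 4): now ∫(-2/(x - 4)) dx + ∫(-2/(x - 2)) dx.
Step 2. Evaluate the standard form [assuming x > 4]: now -2*log(x - 4) + ∫(-2/(x - 2)) dx.
Step 3. Evaluate the standard form [assuming x > 2]: now -2*log(x - 4) - 2*log(x - 2).
Answer: -2*log(x - 4) - 2*log(x - 2).


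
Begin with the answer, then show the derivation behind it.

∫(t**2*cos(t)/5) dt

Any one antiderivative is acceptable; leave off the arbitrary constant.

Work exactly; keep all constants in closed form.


The answer is t**2*sin(t)/5 + 2*t*cos(t)/5 - 2*sin(t)/5.
Step 1. Integrate ∫(t**2*cos(t)/5) dt by parts with u = t**2, dv = (cos(t)/5) dt, so v = sin(t)/5: now t**2*sin(t)/5 + ∫(-2*t*sin(t)/5) dt.
Step 2. Integrate ∫(-2*t*sin(t)/5) dt by parts with u = t, dv = (-2*sin(t)/5) dt, so v = 2*cos(t)/5: now t**2*sin(t)/5 + 2*t*cos(t)/5 + ∫(-2*cos(t)/5) dt.
Step 3. Evaluate the standard form: now t**2*sin(t)/5 + 2*t*cos(t)/5 - 2*sin(t)/5.
Answer: t**2*sin(t)/5 + 2*t*cos(t)/5 - 2*sin(t)/5.


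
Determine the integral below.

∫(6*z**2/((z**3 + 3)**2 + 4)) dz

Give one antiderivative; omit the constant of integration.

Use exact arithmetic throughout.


Answer: atan(z**3/2 + 3/2).


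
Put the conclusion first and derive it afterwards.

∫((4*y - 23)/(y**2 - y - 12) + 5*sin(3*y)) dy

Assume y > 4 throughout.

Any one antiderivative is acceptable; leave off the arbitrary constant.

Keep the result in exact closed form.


The answer is -log(y - 4) + 5*log(y + 3) - 5*cos(3*y)/3.
Step 1. Rewrite: now ∫((4*y - 23)/(y**2 - y - 12)) dy + ∫(5*sin(3*y)) dy.
Step 2. Evaluate the standard form: now -5*cos(3*y)/3 + ∫((4*y - 23)/(y**2 - y - 12)) dy.
Step 3. Decompose ∫((4*y - 23)/(y**2 - y - 12)) dy by partial fractions, (4*y - 23)/(y**2 - y - 12) = 5/(y + 3) - 1/(y - 4): now -5*cos(3*y)/3 + ∫(-1/(y - 4)) dy + ∫(5/(y + 3)) dy.
Step 4. Evaluate the standard form [assuming y > 4]: now -log(y - 4) - 5*cos(3*y)/3 + ∫(5/(y + 3)) dy.
Step 5. Evaluate the standard form [assuming y > -3]: now -log(y - 4) + 5*log(y + 3) - 5*cos(3*y)/3.
Answer: -log(y - 4) + 5*log(y + 3) - 5*cos(3*y)/3.


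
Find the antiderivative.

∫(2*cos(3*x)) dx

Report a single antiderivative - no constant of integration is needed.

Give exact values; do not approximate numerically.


Answer: 2*sin(3*x)/3.


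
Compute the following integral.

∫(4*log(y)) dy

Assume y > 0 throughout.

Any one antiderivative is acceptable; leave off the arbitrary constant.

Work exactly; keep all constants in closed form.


Answer: 4*y*log(y) - 4*y.


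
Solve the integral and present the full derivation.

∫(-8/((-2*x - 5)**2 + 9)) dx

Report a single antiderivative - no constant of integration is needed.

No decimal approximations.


Step 1. Substitute u = -2*x - 5, turning ∫(-8/((-2*x - 5)**2 + 9)) dx into ∫(4/(u**2 + 9)) du: now ∫(4/(u**2 + 9)) du.
Step 2. Evaluate the standard form: now 4*atan(u/3)/3.
Step 3. Substitute back u = -2*x - 5: now -4*atan(2*x/3 + 5/3)/3.
Answer: -4*atan(2*x/3 + 5/3)/3.


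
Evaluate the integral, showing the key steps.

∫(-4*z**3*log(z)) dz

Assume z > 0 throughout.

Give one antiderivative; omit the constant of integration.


Step 1. Integrate ∫(-4*z**3*log(z)) dz by parts with u = log(z), dv = (-4*z**3) dz, so v = -z**4 [assuming z > 0]: now -z**4*log(z) + ∫(z**3) dz.
Step 2. Evaluate the standard form: now -z**4*log(z) + z**4/4.
Answer: -z**4*log(z) + z**4/4.


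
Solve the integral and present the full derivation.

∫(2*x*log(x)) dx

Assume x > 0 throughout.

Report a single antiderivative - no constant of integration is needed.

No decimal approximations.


Step 1. Integrate ∫(2*x*log(x)) dx by parts with u = log(x), dv = (2*x) dx, so v = x**2 [assuming x > 0]: now x**2*log(x) + ∫(-x) dx.
Step 2. Evaluate the standard form: now x**2*log(x) - x**2/2.
Answer: x**2*log(x) - x**2/2.


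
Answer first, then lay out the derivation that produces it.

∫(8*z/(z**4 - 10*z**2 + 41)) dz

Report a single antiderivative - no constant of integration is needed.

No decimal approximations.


The answer is atan(z**2/4 - 5/4).
Step 1. Substitute u = z**2 - 5, turning ∫(8*z/(z**4 - 10*z**2 + 41)) dz into ∫(4/(u**2 + 16)) du: now ∫(4/(u**2 + 16)) du.
Step 2. Evaluate the standard form: now atan(u/4).
Step 3. Substitute back u = z**2 - 5: now atan(z**2/4 - 5/4).
Answer: atan(z**2/4 - 5/4).


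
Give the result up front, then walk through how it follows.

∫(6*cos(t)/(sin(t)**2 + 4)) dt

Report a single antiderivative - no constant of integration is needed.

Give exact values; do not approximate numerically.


The answer is 3*atan(sin(t)/2).
Step 1. Substitute u = sin(t), turning ∫(6*cos(t)/(sin(t)**2 + 4)) dt into ∫(6/(u**2 + 4)) du: now ∫(6/(u**2 + 4)) du.
Step 2. Evaluate the standard form: now 3*atan(u/2).
Step 3. Substitute back u = sin(t): now 3*atan(sin(t)/2).
Answer: 3*atan(sin(t)/2).


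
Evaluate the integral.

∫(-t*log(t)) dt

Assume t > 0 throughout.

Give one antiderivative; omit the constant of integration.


Answer: -t**2*log(t)/2 + t**2/4.


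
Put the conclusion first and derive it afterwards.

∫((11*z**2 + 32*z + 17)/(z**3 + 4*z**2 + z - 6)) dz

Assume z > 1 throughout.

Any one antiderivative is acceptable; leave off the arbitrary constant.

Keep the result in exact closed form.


The answer is 5*log(z - 1) + log(z + 2) + 5*log(z + 3).
Step 1. Decompose ∫((11*z**2 + 32*z + 17)/(z**3 + 4*z**2 + z - 6)) dz by partial fractions, (11*z**2 + 32*z + 17)/(z**3 + 4*z**2 + z - 6) = 5/(z + 3) + 1/(z + 2) + 5/(z - 1): now ∫(5/(z - 1)) dz + ∫(1/(z + 2)) dz + ∫(5/(z + 3)) dz.
Step 2. Evaluate the standard form [assuming z > -2]: now log(z + 2) + ∫(5/(z - 1)) dz + ∫(5/(z + 3)) dz.
Step 3. Evaluate the standard form [assuming z > -3]: now log(z + 2) + 5*log(z + 3) + ∫(5/(z - 1)) dz.
Step 4. Evaluate the standard form [assuming z > 1]: now 5*log(z - 1) + log(z + 2) + 5*log(z + 3).
Answer: 5*log(z - 1) + log(z + 2) + 5*log(z + 3).


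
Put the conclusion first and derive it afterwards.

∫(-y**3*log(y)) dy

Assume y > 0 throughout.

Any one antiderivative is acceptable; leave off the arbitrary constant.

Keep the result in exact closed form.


The answer is -y**4*log(y)/4 + y**4/16.
Step 1. Integrate ∫(-y**3*log(y)) dy by parts with u = log(y), dv = (-y**3) dy, so v = -y**4/4 [assuming y > 0]: now -y**4*log(y)/4 + ∫(y**3/4) dy.
Step 2. Evaluate the standard form: now -y**4*log(y)/4 + y**4/16.
Answer: -y**4*log(y)/4 + y**4/16.


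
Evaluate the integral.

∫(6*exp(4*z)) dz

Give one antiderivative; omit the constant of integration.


Answer: 3*exp(4*z)/2.


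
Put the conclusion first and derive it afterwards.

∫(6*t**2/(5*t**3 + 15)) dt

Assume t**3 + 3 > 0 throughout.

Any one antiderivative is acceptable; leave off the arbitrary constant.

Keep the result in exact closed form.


The answer is 2*log(t**3 + 3)/5.
Step 1. Substitute u = t**3 + 3, turning ∫(6*t**2/(5*t**3 + 15)) dt into ∫(2/(5*u)) du: now ∫(2/(5*u)) du.
Step 2. Evaluate the standard form [assuming u > 0]: now 2*log(u)/5.
Step 3. Substitute back u = t**3 + 3: now 2*log(t**3 + 3)/5.
Answer: 2*log(t**3 + 3)/5.


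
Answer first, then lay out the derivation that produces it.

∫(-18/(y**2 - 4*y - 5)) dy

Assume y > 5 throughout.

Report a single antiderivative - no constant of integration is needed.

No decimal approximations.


The answer is -3*log(y - 5) + 3*log(y + 1).
Step 1. Decompose ∫(-18/(y**2 - 4*y - 5)) dy by partial fractions, -18/(y**2 - 4*y - 5) = 3/(y + 1) - 3/(y - 5): now ∫(-3/(y - 5)) dy + ∫(3/(y + 1)) dy.
Step 2. Evaluate the standard form [assuming y > -1]: now 3*log(y + 1) + ∫(-3/(y - 5)) dy.
Step 3. Evaluate the standard form [assuming y > 5]: now -3*log(y - 5) + 3*log(y + 1).
Answer: -3*log(y - 5) + 3*log(y + 1).


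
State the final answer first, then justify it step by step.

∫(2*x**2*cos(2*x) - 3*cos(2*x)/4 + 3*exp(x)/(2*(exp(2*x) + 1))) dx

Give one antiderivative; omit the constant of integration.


The answer is x**2*sin(2*x) + x*cos(2*x) - 7*sin(2*x)/8 + 3*atan(exp(x))/2.
Step 1. Rewrite: now ∫(2*x**2*cos(2*x)) dx + ∫(3*exp(x)/(2*(exp(2*x) + 1))) dx + ∫(-3*cos(2*x)/4) dx.
Step 2. Integrate ∫(2*x**2*cos(2*x)) dx by parts with u = x**2, dv = (2*cos(2*x)) dx, so v = sin(2*x): now x**2*sin(2*x) + ∫(-2*x*sin(2*x)) dx + ∫(3*exp(x)/(2*(exp(2*x) + 1))) dx + ∫(-3*cos(2*x)/4) dx.
Step 3. Integrate ∫(-2*x*sin(2*x)) dx by parts with u = x, dv = (-2*sin(2*x)) dx, so v = cos(2*x): now x**2*sin(2*x) + x*cos(2*x) + ∫(3*exp(x)/(2*(exp(2*x) + 1))) dx + ∫(-cos(2*x)) dx + ∫(-3*cos(2*x)/4) dx.
Step 4. Evaluate the standard form: now x**2*sin(2*x) + x*cos(2*x) - sin(2*x)/2 + ∫(3*exp(x)/(2*(exp(2*x) + 1))) dx + ∫(-3*cos(2*x)/4) dx.
Step 5. Evaluate the standard form: now x**2*sin(2*x) + x*cos(2*x) - 7*sin(2*x)/8 + ∫(3*exp(x)/(2*(exp(2*x) + 1))) dx.
Step 6. Substitute u = exp(x), turning ∫(3*exp(x)/(2*(exp(2*x) + 1))) dx into ∫(3/(2*(u**2 + 1))) du: now x**2*sin(2*x) + x*cos(2*x) - 7*sin(2*x)/8 + ∫(3/(2*(u**2 + 1))) du.
Step 7. Evaluate the standard form: now x**2*sin(2*x) + x*cos(2*x) - 7*sin(2*x)/8 + 3*atan(u)/2.
Step 8. Substitute back u = exp(x): now x**2*sin(2*x) + x*cos(2*x) - 7*sin(2*x)/8 + 3*atan(exp(x))/2.
Answer: x**2*sin(2*x) + x*cos(2*x) - 7*sin(2*x)/8 + 3*atan(exp(x))/2.


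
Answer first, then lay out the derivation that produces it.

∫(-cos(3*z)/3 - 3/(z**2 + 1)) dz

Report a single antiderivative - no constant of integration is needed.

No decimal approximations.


The answer is -sin(3*z)/9 - 3*atan(z).
Step 1. Rewrite: now ∫(-3/(z**2 + 1)) dz + ∫(-cos(3*z)/3) dz.
Step 2. Evaluate the standard form: now -sin(3*z)/9 + ∫(-3/(z**2 + 1)) dz.
Step 3. Evaluate the standard form: now -sin(3*z)/9 - 3*atan(z).
Answer: -sin(3*z)/9 - 3*atan(z).


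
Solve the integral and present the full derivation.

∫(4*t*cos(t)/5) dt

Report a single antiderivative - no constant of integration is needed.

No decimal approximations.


Step 1. Integrate ∫(4*t*cos(t)/5) dt by parts with u = t, dv = (4*cos(t)/5) dt, so v = 4*sin(t)/5: now 4*t*sin(t)/5 + ∫(-4*sin(t)/5) dt.
Step 2. Evaluate the standard form: now 4*t*sin(t)/5 + 4*cos(t)/5.
Answer: 4*t*sin(t)/5 + 4*cos(t)/5.


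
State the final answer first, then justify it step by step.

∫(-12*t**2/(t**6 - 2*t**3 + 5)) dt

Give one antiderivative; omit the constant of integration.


The answer is -2*atan(t**3/2 - 1/2).
Step 1. Substitute u = t**3 - 1, turning ∫(-12*t**2/(t**6 - 2*t**3 + 5)) dt into ∫(-4/(u**2 + 4)) du: now ∫(-4/(u**2 + 4)) du.
Step 2. Evaluate the standard form: now -2*atan(u/2).
Step 3. Substitute back u = t**3 - 1: now -2*atan(t**3/2 - 1/2).
Answer: -2*atan(t**3/2 - 1/2).


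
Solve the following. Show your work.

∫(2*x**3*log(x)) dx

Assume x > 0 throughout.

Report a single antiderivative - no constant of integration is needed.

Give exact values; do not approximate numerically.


Step 1. Integrate ∫(2*x**3*log(x)) dx by parts with u = log(x), dv = (2*x**3) dx, so v = x**4/2 [assuming x > 0]: now x**4*log(x)/2 + ∫(-x**3/2) dx.
Step 2. Evaluate the standard form: now x**4*log(x)/2 - x**4/8.
Answer: x**4*log(x)/2 - x**4/8.


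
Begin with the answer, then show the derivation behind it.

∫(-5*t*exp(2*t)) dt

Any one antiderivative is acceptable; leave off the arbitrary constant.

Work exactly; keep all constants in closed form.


The answer is -5*t*exp(2*t)/2 + 5*exp(2*t)/4.
Step 1. Integrate ∫(-5*t*exp(2*t)) dt by parts with u = t, dv = (-5*exp(2*t)) dt, so v = -5*exp(2*t)/2: now -5*t*exp(2*t)/2 + ∫(5*exp(2*t)/2) dt.
Step 2. Evaluate the standard form: now -5*t*exp(2*t)/2 + 5*exp(2*t)/4.
Answer: -5*t*exp(2*t)/2 + 5*exp(2*t)/4.


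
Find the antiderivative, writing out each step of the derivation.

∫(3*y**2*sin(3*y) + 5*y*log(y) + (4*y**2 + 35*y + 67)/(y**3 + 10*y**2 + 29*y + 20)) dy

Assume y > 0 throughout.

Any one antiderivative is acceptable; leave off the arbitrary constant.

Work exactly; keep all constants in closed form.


Step 1. Rewrite: now ∫(5*y*log(y)) dy + ∫(3*y**2*sin(3*y)) dy + ∫((4*y**2 + 35*y + 67)/(y**3 + 10*y**2 + 29*y + 20)) dy.
Step 2. Integrate ∫(5*y*log(y)) dy by parts with u = log(y), dv = (5*y) dy, so v = 5*y**2/2 [assuming y > 0]: now 5*y**2*log(y)/2 + ∫(-5*y/2) dy + ∫(3*y**2*sin(3*y)) dy + ∫((4*y**2 + 35*y + 67)/(y**3 + 10*y**2 + 29*y + 20)) dy.
Step 3. Evaluate the standard form: now 5*y**2*log(y)/2 - 5*y**2/4 + ∫(3*y**2*sin(3*y)) dy + ∫((4*y**2 + 35*y + 67)/(y**3 + 10*y**2 + 29*y + 20)) dy.
Step 4. Integrate ∫(3*y**2*sin(3*y)) dy by parts with u = y**2, dv = (3*sin(3*y)) dy, so v = -cos(3*y): now 5*y**2*log(y)/2 - y**2*cos(3*y) - 5*y**2/4 + ∫(2*y*cos(3*y)) dy + ∫((4*y**2 + 35*y + 67)/(y**3 + 10*y**2 + 29*y + 20)) dy.
Step 5. Integrate ∫(2*y*cos(3*y)) dy by parts with u = y, dv = (2*cos(3*y)) dy, so v = 2*sin(3*y)/3: now 5*y**2*log(y)/2 - y**2*cos(3*y) - 5*y**2/4 + 2*y*sin(3*y)/3 + ∫((4*y**2 + 35*y + 67)/(y**3 + 10*y**2 + 29*y + 20)) dy + ∫(-2*sin(3*y)/3) dy.
Step 6. Evaluate the standard form: now 5*y**2*log(y)/2 - y**2*cos(3*y) - 5*y**2/4 + 2*y*sin(3*y)/3 + 2*cos(3*y)/9 + ∫((4*y**2 + 35*y + 67)/(y**3 + 10*y**2 + 29*y + 20)) dy.
Step 7. Decompose ∫((4*y**2 + 35*y + 67)/(y**3 + 10*y**2 + 29*y + 20)) dy by partial fractions, (4*y**2 + 35*y + 67)/(y**3 + 10*y**2 + 29*y + 20) = -2/(y + 5) + 3/(y + 4) + 3/(y + 1): now 5*y**2*log(y)/2 - y**2*cos(3*y) - 5*y**2/4 + 2*y*sin(3*y)/3 + 2*cos(3*y)/9 + ∫(3/(y + 1)) dy + ∫(3/(y + 4)) dy + ∫(-2/(y + 5)) dy.
Step 8. Evaluate the standard form [assuming y > -1]: now 5*y**2*log(y)/2 - y**2*cos(3*y) - 5*y**2/4 + 2*y*sin(3*y)/3 + 3*log(y + 1) + 2*cos(3*y)/9 + ∫(3/(y + 4)) dy + ∫(-2/(y + 5)) dy.
Step 9. Evaluate the standard form [assuming y > -4]: now 5*y**2*log(y)/2 - y**2*cos(3*y) - 5*y**2/4 + 2*y*sin(3*y)/3 + 3*log(y + 1) + 3*log(y + 4) + 2*cos(3*y)/9 + ∫(-2/(y + 5)) dy.
Step 10. Evaluate the standard form [assuming y > -5]: now 5*y**2*log(y)/2 - y**2*cos(3*y) - 5*y**2/4 + 2*y*sin(3*y)/3 + 3*log(y + 1) + 3*log(y + 4) - 2*log(y + 5) + 2*cos(3*y)/9.
Answer: 5*y**2*log(y)/2 - y**2*cos(3*y) - 5*y**2/4 + 2*y*sin(3*y)/3 + 3*log(y + 1) + 3*log(y + 4) - 2*log(y + 5) + 2*cos(3*y)/9.
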